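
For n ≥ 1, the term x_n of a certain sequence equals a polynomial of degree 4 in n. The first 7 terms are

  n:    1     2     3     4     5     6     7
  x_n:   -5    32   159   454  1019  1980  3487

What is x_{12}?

26142

1st diffs: 37, 127, 295, 565, 961, 1507.
2nd diffs: 90, 168, 270, 396, 546.
3rd diffs: 78, 102, 126, 150.
4th diffs: 24, 24, 24 (constant).
Newton forward-difference form: x_n = -5 + 37·C(n-1,1) + 90·C(n-1,2) + 78·C(n-1,3) + 24·C(n-1,4).
At n = 12: n-1 = 11, so x_{12} = -5 + 407 + 4950 + 12870 + 7920 = 26142.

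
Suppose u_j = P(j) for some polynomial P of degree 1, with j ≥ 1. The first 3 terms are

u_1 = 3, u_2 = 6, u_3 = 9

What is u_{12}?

36

1st diffs: 3, 3 (constant).
So u_j = 3j.
Evaluating at j = 12 gives u_{12} = 36.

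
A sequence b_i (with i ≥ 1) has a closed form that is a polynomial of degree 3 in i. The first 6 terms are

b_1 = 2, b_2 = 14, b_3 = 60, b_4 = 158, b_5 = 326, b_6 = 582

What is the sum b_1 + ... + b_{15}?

1st diffs: 12, 46, 98, 168, 256.
2nd diffs: 34, 52, 70, 88.
3rd diffs: 18, 18, 18 (constant).
Newton forward-difference form: b_i = 2 + 12·C(i-1,1) + 34·C(i-1,2) + 18·C(i-1,3).
Continuing: …, 944, 1430, 2058, 2846, …, b_{15} = 9816.
Summing i = 1..15 (15 terms) gives 41330.

41330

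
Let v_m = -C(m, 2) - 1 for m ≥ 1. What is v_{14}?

-92

C(14, 2) = 91, so v_{14} = -92.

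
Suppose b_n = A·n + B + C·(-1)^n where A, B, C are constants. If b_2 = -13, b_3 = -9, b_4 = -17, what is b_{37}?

Plug in n = 2, 3, 4: 2A + B + C = -13; 3A + B - C = -9; 4A + B + C = -17.
Subtracting the first from the second: A - 2C = 4.
Subtracting the second from the third: A + 2C = -8.
Solving: C = -3, A = -2, then B = -6.
Hence b_{37} = -2·37 + (-6) + (-3)·(-1) = -77.

-77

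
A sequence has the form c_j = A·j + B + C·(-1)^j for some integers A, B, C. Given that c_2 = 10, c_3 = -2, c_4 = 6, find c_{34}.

-54

The three given values yield: 2A + B + C = 10; 3A + B - C = -2; 4A + B + C = 6.
Subtracting the first from the second: A - 2C = -12.
Subtracting the second from the third: A + 2C = 8.
Solving: C = 5, A = -2, then B = 9.
Therefore c_{34} = -68 + 9 + 5·1 = -54.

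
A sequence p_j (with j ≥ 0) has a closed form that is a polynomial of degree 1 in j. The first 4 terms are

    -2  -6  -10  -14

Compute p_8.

-34

1st diffs: -4, -4, -4 (constant).
So p_j = -4j - 2.
Evaluating at j = 8 gives p_8 = -34.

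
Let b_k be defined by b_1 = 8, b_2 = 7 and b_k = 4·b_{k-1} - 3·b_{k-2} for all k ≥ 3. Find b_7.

-356

Step forward from the initial values:
b_3 = 4, b_4 = -5, b_5 = -32, b_6 = -113, b_7 = -356.
(Characteristic roots are 3 and 1.)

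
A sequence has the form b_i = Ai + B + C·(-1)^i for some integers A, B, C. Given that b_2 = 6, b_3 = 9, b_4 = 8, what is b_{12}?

Write the equations: 2A + B + C = 6; 3A + B - C = 9; 4A + B + C = 8.
Subtracting the first from the second: A - 2C = 3.
Subtracting the second from the third: A + 2C = -1.
Solving: C = -1, A = 1, then B = 5.
Hence b_{12} = 1·12 + 5 + (-1)·1 = 16.

16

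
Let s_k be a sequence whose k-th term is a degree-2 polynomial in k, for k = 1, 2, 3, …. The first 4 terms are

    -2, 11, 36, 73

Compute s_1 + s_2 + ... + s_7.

1st diffs: 13, 25, 37.
2nd diffs: 12, 12 (constant).
Newton forward-difference form: s_k = -2 + 13·C(k-1,1) + 12·C(k-1,2).
Continuing: 122, 183, 256.
Summing k = 1..7 (7 terms) gives 679.

679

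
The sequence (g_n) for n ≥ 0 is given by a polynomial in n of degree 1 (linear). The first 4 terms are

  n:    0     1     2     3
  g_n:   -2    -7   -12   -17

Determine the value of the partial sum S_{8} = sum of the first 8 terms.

-156

1st diffs: -5, -5, -5 (constant).
So g_n = -5n - 2.
Continuing: -22, -27, -32, -37.
Summing n = 0..7 (8 terms) gives -156.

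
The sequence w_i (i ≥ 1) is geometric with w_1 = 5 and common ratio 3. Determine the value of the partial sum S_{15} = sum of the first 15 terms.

w_i = 5·3^(i-1).
S = 5·(3^15 - 1)/(3 - 1) = 5·(14348907 - 1)/(2) = 35872265.

35872265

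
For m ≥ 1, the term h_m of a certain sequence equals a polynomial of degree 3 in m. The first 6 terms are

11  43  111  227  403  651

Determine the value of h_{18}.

1st diffs: 32, 68, 116, 176, 248.
2nd diffs: 36, 48, 60, 72.
3rd diffs: 12, 12, 12 (constant).
So h_m = 2m^3 + 6m^2 + 3.
Evaluating at m = 18 gives h_{18} = 13611.

13611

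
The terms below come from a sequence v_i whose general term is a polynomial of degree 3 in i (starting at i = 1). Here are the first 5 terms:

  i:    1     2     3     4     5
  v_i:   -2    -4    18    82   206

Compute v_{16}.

1st diffs: -2, 22, 64, 124.
2nd diffs: 24, 42, 60.
3rd diffs: 18, 18 (constant).
So v_i = 3i^3 - 6i^2 - 5i + 6.
Evaluating at i = 16 gives v_{16} = 10678.

10678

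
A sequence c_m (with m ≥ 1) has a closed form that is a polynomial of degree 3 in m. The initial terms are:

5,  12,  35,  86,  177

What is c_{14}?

1st diffs: 7, 23, 51, 91.
2nd diffs: 16, 28, 40.
3rd diffs: 12, 12 (constant).
Newton forward-difference form: c_m = 5 + 7·C(m-1,1) + 16·C(m-1,2) + 12·C(m-1,3).
At m = 14: m-1 = 13, so c_{14} = 5 + 91 + 1248 + 3432 = 4776.

4776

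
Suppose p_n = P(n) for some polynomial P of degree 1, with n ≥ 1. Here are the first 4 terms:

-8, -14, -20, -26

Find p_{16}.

1st diffs: -6, -6, -6 (constant).
So p_n = -6n - 2.
Evaluating at n = 16 gives p_{16} = -98.

-98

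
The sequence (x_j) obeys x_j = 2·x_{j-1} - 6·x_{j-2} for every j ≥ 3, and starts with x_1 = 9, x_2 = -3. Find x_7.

Iterate the recurrence:
x_3 = -60;  x_4 = -102;  x_5 = 156;  x_6 = 924;  x_7 = 912.

912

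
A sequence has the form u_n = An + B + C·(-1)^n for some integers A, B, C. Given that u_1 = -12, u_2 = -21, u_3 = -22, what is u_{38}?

Plug in n = 1, 2, 3: A + B - C = -12; 2A + B + C = -21; 3A + B - C = -22.
Subtracting the first from the second: A + 2C = -9.
Subtracting the second from the third: A - 2C = -1.
Solving: C = -2, A = -5, then B = -9.
Hence u_{38} = -5·38 + (-9) + (-2)·1 = -201.

-201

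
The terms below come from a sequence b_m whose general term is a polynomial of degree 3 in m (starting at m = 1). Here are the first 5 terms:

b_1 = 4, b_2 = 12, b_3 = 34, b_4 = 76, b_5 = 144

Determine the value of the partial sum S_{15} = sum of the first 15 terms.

1st diffs: 8, 22, 42, 68.
2nd diffs: 14, 20, 26.
3rd diffs: 6, 6 (constant).
Newton forward-difference form: b_m = 4 + 8·C(m-1,1) + 14·C(m-1,2) + 6·C(m-1,3).
Continuing: …, 244, 382, 564, 796, …, b_{15} = 3574.
Summing m = 1..15 (15 terms) gives 15460.

15460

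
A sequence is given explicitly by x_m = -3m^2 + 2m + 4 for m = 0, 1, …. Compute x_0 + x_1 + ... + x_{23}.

-12324

Over m = 0..23: Σm = 276, Σm² = 4324.
Total = (-3)·4324 + (2)·276 + (4)·24 = -12324.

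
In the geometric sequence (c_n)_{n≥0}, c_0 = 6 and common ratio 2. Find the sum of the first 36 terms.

412316860410

c_n = 6·2^(n-0).
S = 6·(2^36 - 1)/(2 - 1) = 6·(68719476736 - 1)/(1) = 412316860410.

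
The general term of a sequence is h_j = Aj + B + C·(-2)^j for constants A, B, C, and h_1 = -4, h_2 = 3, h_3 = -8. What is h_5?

Write the equations: A + B - 2C = -4; 2A + B + 4C = 3; 3A + B - 8C = -8.
Subtracting the first from the second: A + 6C = 7.
Subtracting the second from the third: A - 12C = -11.
Solving: C = 1, A = 1, then B = -3.
Hence h_5 = 1·5 + (-3) + 1·(-32) = -30.

-30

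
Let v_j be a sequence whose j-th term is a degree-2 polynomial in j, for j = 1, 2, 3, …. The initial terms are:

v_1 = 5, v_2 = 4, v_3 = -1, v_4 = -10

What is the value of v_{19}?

1st diffs: -1, -5, -9.
2nd diffs: -4, -4 (constant).
Newton forward-difference form: v_j = 5 + (-1)·C(j-1,1) + (-4)·C(j-1,2).
At j = 19: j-1 = 18, so v_{19} = 5 - 18 - 612 = -625.

-625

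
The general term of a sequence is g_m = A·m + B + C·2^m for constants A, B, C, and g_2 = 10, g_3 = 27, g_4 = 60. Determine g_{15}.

131079

At m = 2, 3, 4: 2A + B + 4C = 10; 3A + B + 8C = 27; 4A + B + 16C = 60.
Subtracting the first from the second: A + 4C = 17.
Subtracting the second from the third: A + 8C = 33.
Solving: C = 4, A = 1, then B = -8.
Therefore g_{15} = 15 + (-8) + 4·32768 = 131079.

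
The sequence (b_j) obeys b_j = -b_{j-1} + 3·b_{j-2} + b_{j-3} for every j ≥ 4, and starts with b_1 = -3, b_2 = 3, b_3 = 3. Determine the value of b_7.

Iterate the recurrence:
b_4 = 3, b_5 = 9, b_6 = 3, b_7 = 27.

27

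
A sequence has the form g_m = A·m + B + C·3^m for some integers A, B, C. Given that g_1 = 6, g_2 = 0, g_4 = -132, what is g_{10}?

-118032

Write the equations: A + B + 3C = 6; 2A + B + 9C = 0; 4A + B + 81C = -132.
Subtracting the first from the second: A + 6C = -6.
Subtracting the second from the third: 2A + 72C = -132.
Solving: C = -2, A = 6, then B = 6.
Therefore g_{10} = 60 + 6 + (-2)·59049 = -118032.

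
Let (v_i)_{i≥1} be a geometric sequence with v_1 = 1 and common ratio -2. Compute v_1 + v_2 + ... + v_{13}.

2731

v_i = 1·(-2)^(i-1).
S = 1·((-2)^13 - 1)/(-2 - 1) = 1·(-8192 - 1)/(-3) = 2731.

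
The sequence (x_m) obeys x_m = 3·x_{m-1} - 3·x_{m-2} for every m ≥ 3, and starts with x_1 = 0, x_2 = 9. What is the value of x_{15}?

19683

Compute successive terms:
x_3 = 27;  x_4 = 54;  x_5 = 81;  …;  x_{12} = -2187;  x_{13} = 0;  x_{14} = 6561;  x_{15} = 19683.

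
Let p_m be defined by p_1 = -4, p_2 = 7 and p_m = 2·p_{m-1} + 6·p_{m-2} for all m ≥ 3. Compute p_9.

Applying the relation repeatedly:
p_3 = -10, p_4 = 22, p_5 = -16, p_6 = 100, p_7 = 104, p_8 = 808, p_9 = 2240.

2240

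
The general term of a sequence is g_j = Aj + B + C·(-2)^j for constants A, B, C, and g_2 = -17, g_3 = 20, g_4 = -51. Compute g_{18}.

-786421

The three given values yield: 2A + B + 4C = -17; 3A + B - 8C = 20; 4A + B + 16C = -51.
Subtracting the first from the second: A - 12C = 37.
Subtracting the second from the third: A + 24C = -71.
Solving: C = -3, A = 1, then B = -7.
So g_j = 1·j + (-7) + (-3)·(-2)^j; at j=18 this is -786421.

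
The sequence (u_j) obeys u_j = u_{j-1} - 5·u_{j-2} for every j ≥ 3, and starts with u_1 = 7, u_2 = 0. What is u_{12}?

u_3 = -35  u_4 = -35  u_5 = 140  u_6 = 315  u_7 = -385  u_8 = -1960  u_9 = -35  u_{10} = 9765  u_{11} = 9940  u_{12} = -38885.

-38885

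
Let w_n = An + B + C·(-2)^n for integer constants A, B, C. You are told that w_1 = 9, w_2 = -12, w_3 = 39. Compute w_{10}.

-4068

The three given values yield: A + B - 2C = 9; 2A + B + 4C = -12; 3A + B - 8C = 39.
Subtracting the first from the second: A + 6C = -21.
Subtracting the second from the third: A - 12C = 51.
Solving: C = -4, A = 3, then B = -2.
Therefore w_{10} = 30 + (-2) + (-4)·1024 = -4068.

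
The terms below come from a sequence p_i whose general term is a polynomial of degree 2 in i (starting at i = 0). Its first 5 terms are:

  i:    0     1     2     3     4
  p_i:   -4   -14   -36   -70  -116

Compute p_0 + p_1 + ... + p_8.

1st diffs: -10, -22, -34, -46.
2nd diffs: -12, -12, -12 (constant).
Newton forward-difference form: p_i = -4 + (-10)·C(i,1) + (-12)·C(i,2).
Continuing: -174, -244, -326, -420.
Summing i = 0..8 (9 terms) gives -1404.

-1404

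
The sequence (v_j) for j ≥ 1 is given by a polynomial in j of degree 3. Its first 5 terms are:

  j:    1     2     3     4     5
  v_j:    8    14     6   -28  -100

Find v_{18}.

-9954

1st diffs: 6, -8, -34, -72.
2nd diffs: -14, -26, -38.
3rd diffs: -12, -12 (constant).
So v_j = -2j^3 + 5j^2 + 5j.
Evaluating at j = 18 gives v_{18} = -9954.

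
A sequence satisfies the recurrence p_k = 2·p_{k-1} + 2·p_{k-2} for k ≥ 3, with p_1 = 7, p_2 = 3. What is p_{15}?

Step forward from the initial values:
p_3 = 20  p_4 = 46  p_5 = 132  …  p_{12} = 148448  p_{13} = 405568  p_{14} = 1108032  p_{15} = 3027200.

3027200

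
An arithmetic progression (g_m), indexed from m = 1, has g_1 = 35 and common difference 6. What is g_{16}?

g_m = 35 + (m - 1)·6.
g_{16} = 35 + 15·6 = 125.

125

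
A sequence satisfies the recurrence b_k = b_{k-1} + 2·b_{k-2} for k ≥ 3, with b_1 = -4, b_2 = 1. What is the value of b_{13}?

-4099

Step forward from the initial values:
b_3 = -7  b_4 = -5  b_5 = -19  …  b_{10} = -509  b_{11} = -1027  b_{12} = -2045  b_{13} = -4099.
(Characteristic roots are 2 and -1.)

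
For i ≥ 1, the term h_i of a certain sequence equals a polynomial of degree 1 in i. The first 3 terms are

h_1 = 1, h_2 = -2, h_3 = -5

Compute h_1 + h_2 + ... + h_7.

-56

1st diffs: -3, -3 (constant).
So h_i = -3i + 4.
Continuing: -8, -11, -14, -17.
Summing i = 1..7 (7 terms) gives -56.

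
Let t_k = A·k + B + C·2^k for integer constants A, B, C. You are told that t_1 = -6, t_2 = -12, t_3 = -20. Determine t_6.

-88

Plug in k = 1, 2, 3: A + B + 2C = -6; 2A + B + 4C = -12; 3A + B + 8C = -20.
Subtracting the first from the second: A + 2C = -6.
Subtracting the second from the third: A + 4C = -8.
Solving: C = -1, A = -4, then B = 0.
So t_k = -4·k + 0 + (-1)·2^k; at k=6 this is -88.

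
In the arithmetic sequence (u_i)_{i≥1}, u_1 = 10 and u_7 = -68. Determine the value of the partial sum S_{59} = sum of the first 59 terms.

Common difference d = (-68 - 10) / (7 - 1) = -13.
u_i = 10 + (i - 1)·(-13).
u_{59} = -744; S = 59·(10 + (-744))/2 = -21653.

-21653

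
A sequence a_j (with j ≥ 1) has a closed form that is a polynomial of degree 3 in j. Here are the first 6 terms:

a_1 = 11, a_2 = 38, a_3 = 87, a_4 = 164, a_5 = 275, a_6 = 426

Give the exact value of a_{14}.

3794

1st diffs: 27, 49, 77, 111, 151.
2nd diffs: 22, 28, 34, 40.
3rd diffs: 6, 6, 6 (constant).
So a_j = j^3 + 5j^2 + 5j.
Evaluating at j = 14 gives a_{14} = 3794.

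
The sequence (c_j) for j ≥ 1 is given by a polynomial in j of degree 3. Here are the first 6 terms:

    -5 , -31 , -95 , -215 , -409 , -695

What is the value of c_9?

-2285

1st diffs: -26, -64, -120, -194, -286.
2nd diffs: -38, -56, -74, -92.
3rd diffs: -18, -18, -18 (constant).
Newton forward-difference form: c_j = -5 + (-26)·C(j-1,1) + (-38)·C(j-1,2) + (-18)·C(j-1,3).
At j = 9: j-1 = 8, so c_9 = -5 - 208 - 1064 - 1008 = -2285.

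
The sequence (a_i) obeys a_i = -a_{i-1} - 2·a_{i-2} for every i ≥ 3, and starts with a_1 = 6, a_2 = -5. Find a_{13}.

Iterate the recurrence:
a_3 = -7; a_4 = 17; a_5 = -3; …; a_{10} = 49; a_{11} = 149; a_{12} = -247; a_{13} = -51.

-51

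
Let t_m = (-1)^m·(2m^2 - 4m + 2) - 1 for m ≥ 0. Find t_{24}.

1057

(-1)^24 = 1; 2m^2 - 4m + 2 at m=24 is 1058; so t_{24} = 1057.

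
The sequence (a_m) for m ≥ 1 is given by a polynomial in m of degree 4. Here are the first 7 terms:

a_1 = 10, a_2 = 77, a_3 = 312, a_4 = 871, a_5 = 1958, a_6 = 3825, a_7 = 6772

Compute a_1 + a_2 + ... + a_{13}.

1st diffs: 67, 235, 559, 1087, 1867, 2947.
2nd diffs: 168, 324, 528, 780, 1080.
3rd diffs: 156, 204, 252, 300.
4th diffs: 48, 48, 48 (constant).
Newton forward-difference form: a_m = 10 + 67·C(m-1,1) + 168·C(m-1,2) + 156·C(m-1,3) + 48·C(m-1,4).
Continuing: …, 11147, 17346, 25813, 37040, …, a_{13} = 69982.
Summing m = 1..13 (13 terms) gives 226720.

226720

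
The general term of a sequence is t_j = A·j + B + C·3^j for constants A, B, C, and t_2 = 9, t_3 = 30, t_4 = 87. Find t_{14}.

The three given values yield: 2A + B + 9C = 9; 3A + B + 27C = 30; 4A + B + 81C = 87.
Subtracting the first from the second: A + 18C = 21.
Subtracting the second from the third: A + 54C = 57.
Solving: C = 1, A = 3, then B = -6.
Therefore t_{14} = 42 + (-6) + 1·4782969 = 4783005.

4783005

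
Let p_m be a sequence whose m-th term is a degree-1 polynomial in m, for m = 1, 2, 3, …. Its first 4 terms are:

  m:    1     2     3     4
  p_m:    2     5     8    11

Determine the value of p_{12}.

35

1st diffs: 3, 3, 3 (constant).
So p_m = 3m - 1.
Evaluating at m = 12 gives p_{12} = 35.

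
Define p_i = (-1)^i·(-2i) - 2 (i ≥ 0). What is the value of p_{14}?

(-1)^14 = 1; -2i at i=14 is -28; so p_{14} = -30.

-30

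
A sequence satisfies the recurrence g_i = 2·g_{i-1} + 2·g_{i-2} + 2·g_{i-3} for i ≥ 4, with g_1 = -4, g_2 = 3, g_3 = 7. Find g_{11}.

Step forward from the initial values:
g_4 = 12;  g_5 = 44;  g_6 = 126;  g_7 = 364;  g_8 = 1068;  g_9 = 3116;  g_{10} = 9096;  g_{11} = 26560.

26560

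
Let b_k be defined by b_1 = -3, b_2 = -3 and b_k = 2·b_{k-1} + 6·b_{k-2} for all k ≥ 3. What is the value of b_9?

Applying the relation repeatedly:
b_3 = -24  b_4 = -66  b_5 = -276  b_6 = -948  b_7 = -3552  b_8 = -12792  b_9 = -46896.

-46896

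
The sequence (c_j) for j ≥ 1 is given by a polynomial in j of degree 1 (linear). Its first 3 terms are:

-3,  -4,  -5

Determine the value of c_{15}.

-17

1st diffs: -1, -1 (constant).
So c_j = -j - 2.
Evaluating at j = 15 gives c_{15} = -17.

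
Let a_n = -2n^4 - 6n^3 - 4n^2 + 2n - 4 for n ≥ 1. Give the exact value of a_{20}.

-369564

a_{20} = -2·20^4 - 6·20^3 - 4·20^2 + 2·20 - 4 = -369564.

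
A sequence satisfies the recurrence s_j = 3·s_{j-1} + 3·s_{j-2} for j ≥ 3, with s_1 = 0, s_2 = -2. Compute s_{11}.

-267786

Step forward from the initial values:
s_3 = -6  s_4 = -24  s_5 = -90  s_6 = -342  s_7 = -1296  s_8 = -4914  s_9 = -18630  s_{10} = -70632  s_{11} = -267786.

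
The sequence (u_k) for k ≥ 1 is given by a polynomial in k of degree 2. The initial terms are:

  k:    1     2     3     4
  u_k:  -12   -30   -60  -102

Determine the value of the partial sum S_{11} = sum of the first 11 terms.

-3102

1st diffs: -18, -30, -42.
2nd diffs: -12, -12 (constant).
So u_k = -6k^2 - 6.
Continuing: …, -156, -222, -300, -390, …, u_{11} = -732.
Summing k = 1..11 (11 terms) gives -3102.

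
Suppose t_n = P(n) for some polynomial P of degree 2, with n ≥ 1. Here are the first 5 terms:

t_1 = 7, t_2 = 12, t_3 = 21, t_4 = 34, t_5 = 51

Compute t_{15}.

1st diffs: 5, 9, 13, 17.
2nd diffs: 4, 4, 4 (constant).
Newton forward-difference form: t_n = 7 + 5·C(n-1,1) + 4·C(n-1,2).
At n = 15: n-1 = 14, so t_{15} = 7 + 70 + 364 = 441.

441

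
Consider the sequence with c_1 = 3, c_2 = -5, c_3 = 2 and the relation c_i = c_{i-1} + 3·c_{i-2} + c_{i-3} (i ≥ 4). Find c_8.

-194

Compute successive terms:
c_4 = -10  c_5 = -9  c_6 = -37  c_7 = -74  c_8 = -194.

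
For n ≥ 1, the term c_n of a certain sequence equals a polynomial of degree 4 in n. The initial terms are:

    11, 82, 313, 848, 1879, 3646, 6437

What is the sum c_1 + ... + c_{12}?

1st diffs: 71, 231, 535, 1031, 1767, 2791.
2nd diffs: 160, 304, 496, 736, 1024.
3rd diffs: 144, 192, 240, 288.
4th diffs: 48, 48, 48 (constant).
Newton forward-difference form: c_n = 11 + 71·C(n-1,1) + 160·C(n-1,2) + 144·C(n-1,3) + 48·C(n-1,4).
Continuing: …, 10588, 16483, 24554, 35281, …, c_{12} = 49192.
Summing n = 1..12 (12 terms) gives 149314.

149314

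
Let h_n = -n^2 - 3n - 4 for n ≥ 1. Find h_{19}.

h_{19} = -1·19^2 - 3·19 - 4 = -422.

-422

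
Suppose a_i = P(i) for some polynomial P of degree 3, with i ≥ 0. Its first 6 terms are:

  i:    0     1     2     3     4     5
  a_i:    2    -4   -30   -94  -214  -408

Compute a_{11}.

1st diffs: -6, -26, -64, -120, -194.
2nd diffs: -20, -38, -56, -74.
3rd diffs: -18, -18, -18 (constant).
Newton forward-difference form: a_i = 2 + (-6)·C(i,1) + (-20)·C(i,2) + (-18)·C(i,3).
At i = 11: i = 11, so a_{11} = 2 - 66 - 1100 - 2970 = -4134.

-4134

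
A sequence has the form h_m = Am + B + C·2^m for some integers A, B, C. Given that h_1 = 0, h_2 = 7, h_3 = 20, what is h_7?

The three given values yield: A + B + 2C = 0; 2A + B + 4C = 7; 3A + B + 8C = 20.
Subtracting the first from the second: A + 2C = 7.
Subtracting the second from the third: A + 4C = 13.
Solving: C = 3, A = 1, then B = -7.
Hence h_7 = 1·7 + (-7) + 3·128 = 384.

384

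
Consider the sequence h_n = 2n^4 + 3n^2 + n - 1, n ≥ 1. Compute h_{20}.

321219

h_{20} = 2·20^4 + 3·20^2 + 1·20 - 1 = 321219.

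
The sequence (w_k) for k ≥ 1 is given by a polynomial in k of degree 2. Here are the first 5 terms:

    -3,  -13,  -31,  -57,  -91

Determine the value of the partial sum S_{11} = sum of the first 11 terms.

-1903

1st diffs: -10, -18, -26, -34.
2nd diffs: -8, -8, -8 (constant).
So w_k = -4k^2 + 2k - 1.
Continuing: …, -133, -183, -241, -307, …, w_{11} = -463.
Summing k = 1..11 (11 terms) gives -1903.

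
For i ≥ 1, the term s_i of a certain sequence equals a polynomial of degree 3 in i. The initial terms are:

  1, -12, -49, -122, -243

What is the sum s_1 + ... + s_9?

1st diffs: -13, -37, -73, -121.
2nd diffs: -24, -36, -48.
3rd diffs: -12, -12 (constant).
So s_i = -2i^3 + i + 2.
Continuing: -424, -677, -1014, -1447.
Summing i = 1..9 (9 terms) gives -3987.

-3987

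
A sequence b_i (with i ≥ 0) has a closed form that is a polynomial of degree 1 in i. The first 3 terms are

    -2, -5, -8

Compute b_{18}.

-56

1st diffs: -3, -3 (constant).
So b_i = -3i - 2.
Evaluating at i = 18 gives b_{18} = -56.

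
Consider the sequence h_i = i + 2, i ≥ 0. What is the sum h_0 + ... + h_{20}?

Over i = 0..20: Σi = 210.
Total = (1)·210 + (2)·21 = 252.

252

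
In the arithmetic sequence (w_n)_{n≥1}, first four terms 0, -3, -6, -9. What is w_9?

-24

Common difference d = -3.
w_n = 0 + (n - 1)·(-3).
w_9 = 0 + 8·(-3) = -24.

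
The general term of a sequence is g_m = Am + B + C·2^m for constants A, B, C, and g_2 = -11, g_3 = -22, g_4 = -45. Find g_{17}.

-393200

Write the equations: 2A + B + 4C = -11; 3A + B + 8C = -22; 4A + B + 16C = -45.
Subtracting the first from the second: A + 4C = -11.
Subtracting the second from the third: A + 8C = -23.
Solving: C = -3, A = 1, then B = -1.
Hence g_{17} = 1·17 + (-1) + (-3)·131072 = -393200.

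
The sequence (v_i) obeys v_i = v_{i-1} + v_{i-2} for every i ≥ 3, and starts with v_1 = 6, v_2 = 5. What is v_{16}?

v_3 = 11, v_4 = 16, v_5 = 27, …, v_{13} = 1254, v_{14} = 2029, v_{15} = 3283, v_{16} = 5312.

5312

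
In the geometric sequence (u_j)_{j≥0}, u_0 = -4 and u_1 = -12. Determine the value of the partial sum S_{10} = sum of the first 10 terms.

Common ratio r = 3.
u_j = (-4)·3^(j-0).
S = (-4)·(3^10 - 1)/(3 - 1) = (-4)·(59049 - 1)/(2) = -118096.

-118096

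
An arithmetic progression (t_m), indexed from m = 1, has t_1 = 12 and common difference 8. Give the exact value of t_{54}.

t_m = 12 + (m - 1)·8.
t_{54} = 12 + 53·8 = 436.

436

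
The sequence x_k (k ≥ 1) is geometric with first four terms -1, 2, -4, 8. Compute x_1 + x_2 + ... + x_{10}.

341

Common ratio r = -2.
x_k = (-1)·(-2)^(k-1).
S = (-1)·((-2)^10 - 1)/(-2 - 1) = (-1)·(1024 - 1)/(-3) = 341.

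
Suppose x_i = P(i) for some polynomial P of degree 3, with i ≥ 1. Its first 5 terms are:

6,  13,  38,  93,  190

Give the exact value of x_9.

1st diffs: 7, 25, 55, 97.
2nd diffs: 18, 30, 42.
3rd diffs: 12, 12 (constant).
Newton forward-difference form: x_i = 6 + 7·C(i-1,1) + 18·C(i-1,2) + 12·C(i-1,3).
At i = 9: i-1 = 8, so x_9 = 6 + 56 + 504 + 672 = 1238.

1238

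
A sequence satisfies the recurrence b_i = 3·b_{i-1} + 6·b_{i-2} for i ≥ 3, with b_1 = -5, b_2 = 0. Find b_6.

Applying the relation repeatedly:
b_3 = -30  b_4 = -90  b_5 = -450  b_6 = -1890.

-1890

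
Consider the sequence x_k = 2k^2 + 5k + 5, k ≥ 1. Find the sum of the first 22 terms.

Over k = 1..22: Σk = 253, Σk² = 3795.
Total = (2)·3795 + (5)·253 + (5)·22 = 8965.

8965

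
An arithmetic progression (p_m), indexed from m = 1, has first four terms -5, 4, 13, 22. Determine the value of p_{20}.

Common difference d = 9.
p_m = -5 + (m - 1)·9.
p_{20} = -5 + 19·9 = 166.

166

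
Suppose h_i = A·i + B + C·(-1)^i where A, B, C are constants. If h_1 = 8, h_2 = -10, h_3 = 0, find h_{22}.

-90

Write the equations: A + B - C = 8; 2A + B + C = -10; 3A + B - C = 0.
Subtracting the first from the second: A + 2C = -18.
Subtracting the second from the third: A - 2C = 10.
Solving: C = -7, A = -4, then B = 5.
Therefore h_{22} = -88 + 5 + (-7)·1 = -90.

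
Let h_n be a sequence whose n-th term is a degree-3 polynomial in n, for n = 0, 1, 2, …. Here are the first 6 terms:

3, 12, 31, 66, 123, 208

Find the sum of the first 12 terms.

1st diffs: 9, 19, 35, 57, 85.
2nd diffs: 10, 16, 22, 28.
3rd diffs: 6, 6, 6 (constant).
Newton forward-difference form: h_n = 3 + 9·C(n,1) + 10·C(n,2) + 6·C(n,3).
Continuing: …, 327, 486, 691, 948, …, h_{11} = 1642.
Summing n = 0..11 (12 terms) gives 5800.

5800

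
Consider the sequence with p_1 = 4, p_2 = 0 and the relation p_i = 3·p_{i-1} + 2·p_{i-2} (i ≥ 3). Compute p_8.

3960

Applying the relation repeatedly:
p_3 = 8  p_4 = 24  p_5 = 88  p_6 = 312  p_7 = 1112  p_8 = 3960.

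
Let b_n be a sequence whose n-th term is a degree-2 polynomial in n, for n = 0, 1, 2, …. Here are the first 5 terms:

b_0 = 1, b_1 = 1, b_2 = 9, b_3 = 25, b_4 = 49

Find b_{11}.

1st diffs: 0, 8, 16, 24.
2nd diffs: 8, 8, 8 (constant).
Newton forward-difference form: b_n = 1 + 8·C(n,2).
At n = 11: n = 11, so b_{11} = 1 + 440 = 441.

441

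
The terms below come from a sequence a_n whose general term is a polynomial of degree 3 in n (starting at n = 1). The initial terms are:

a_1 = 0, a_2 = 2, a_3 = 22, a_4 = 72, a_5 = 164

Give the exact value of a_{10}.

1674

1st diffs: 2, 20, 50, 92.
2nd diffs: 18, 30, 42.
3rd diffs: 12, 12 (constant).
Newton forward-difference form: a_n = 2·C(n-1,1) + 18·C(n-1,2) + 12·C(n-1,3).
At n = 10: n-1 = 9, so a_{10} = 18 + 648 + 1008 = 1674.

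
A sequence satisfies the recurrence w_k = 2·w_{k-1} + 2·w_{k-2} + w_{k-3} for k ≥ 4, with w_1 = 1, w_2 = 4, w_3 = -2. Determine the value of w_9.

646

Compute successive terms:
w_4 = 5  w_5 = 10  w_6 = 28  w_7 = 81  w_8 = 228  w_9 = 646.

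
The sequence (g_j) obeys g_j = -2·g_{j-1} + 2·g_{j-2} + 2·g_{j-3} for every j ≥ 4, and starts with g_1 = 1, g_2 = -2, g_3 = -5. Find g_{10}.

2632

Step forward from the initial values:
g_4 = 8  g_5 = -30  g_6 = 66  g_7 = -176  g_8 = 424  g_9 = -1068  g_{10} = 2632.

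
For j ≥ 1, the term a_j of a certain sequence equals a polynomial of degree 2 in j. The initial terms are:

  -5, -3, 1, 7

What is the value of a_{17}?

1st diffs: 2, 4, 6.
2nd diffs: 2, 2 (constant).
Newton forward-difference form: a_j = -5 + 2·C(j-1,1) + 2·C(j-1,2).
At j = 17: j-1 = 16, so a_{17} = -5 + 32 + 240 = 267.

267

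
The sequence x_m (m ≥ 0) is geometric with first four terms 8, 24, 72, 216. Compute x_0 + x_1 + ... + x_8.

78728

Common ratio r = 3.
x_m = 8·3^(m-0).
S = 8·(3^9 - 1)/(3 - 1) = 8·(19683 - 1)/(2) = 78728.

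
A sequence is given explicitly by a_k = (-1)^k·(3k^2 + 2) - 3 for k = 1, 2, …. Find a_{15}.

(-1)^15 = -1; 3k^2 + 2 at k=15 is 677; so a_{15} = -680.

-680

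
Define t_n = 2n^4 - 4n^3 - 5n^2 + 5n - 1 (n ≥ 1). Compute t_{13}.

t_{13} = 2·13^4 - 4·13^3 - 5·13^2 + 5·13 - 1 = 47553.

47553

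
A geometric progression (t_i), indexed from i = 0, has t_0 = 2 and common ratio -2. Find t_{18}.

524288

t_i = 2·(-2)^(i-0).
t_{18} = 2·(-2)^18 = 524288.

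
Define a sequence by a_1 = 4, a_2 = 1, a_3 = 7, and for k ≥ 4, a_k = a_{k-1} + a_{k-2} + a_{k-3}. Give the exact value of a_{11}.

811

Compute successive terms:
a_4 = 12;  a_5 = 20;  a_6 = 39;  a_7 = 71;  a_8 = 130;  a_9 = 240;  a_{10} = 441;  a_{11} = 811.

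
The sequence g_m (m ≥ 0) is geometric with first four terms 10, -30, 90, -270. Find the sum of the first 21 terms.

Common ratio r = -3.
g_m = 10·(-3)^(m-0).
S = 10·((-3)^21 - 1)/(-3 - 1) = 10·(-10460353203 - 1)/(-4) = 26150883010.

26150883010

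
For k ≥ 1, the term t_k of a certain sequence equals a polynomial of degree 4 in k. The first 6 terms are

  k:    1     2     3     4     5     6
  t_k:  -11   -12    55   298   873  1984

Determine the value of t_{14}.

1st diffs: -1, 67, 243, 575, 1111.
2nd diffs: 68, 176, 332, 536.
3rd diffs: 108, 156, 204.
4th diffs: 48, 48 (constant).
Newton forward-difference form: t_k = -11 + (-1)·C(k-1,1) + 68·C(k-1,2) + 108·C(k-1,3) + 48·C(k-1,4).
At k = 14: k-1 = 13, so t_{14} = -11 - 13 + 5304 + 30888 + 34320 = 70488.

70488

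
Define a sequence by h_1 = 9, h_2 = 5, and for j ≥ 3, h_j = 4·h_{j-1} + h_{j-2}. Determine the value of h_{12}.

h_3 = 29, h_4 = 121, h_5 = 513, h_6 = 2173, h_7 = 9205, h_8 = 38993, h_9 = 165177, h_{10} = 699701, h_{11} = 2963981, h_{12} = 12555625.

12555625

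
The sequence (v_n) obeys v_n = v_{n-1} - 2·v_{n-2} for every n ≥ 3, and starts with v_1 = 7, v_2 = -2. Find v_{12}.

108

v_3 = -16;  v_4 = -12;  v_5 = 20;  v_6 = 44;  v_7 = 4;  v_8 = -84;  v_9 = -92;  v_{10} = 76;  v_{11} = 260;  v_{12} = 108.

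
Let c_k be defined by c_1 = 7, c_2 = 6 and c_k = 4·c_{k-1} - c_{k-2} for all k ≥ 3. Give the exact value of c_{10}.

167222

Iterate the recurrence:
c_3 = 17;  c_4 = 62;  c_5 = 231;  c_6 = 862;  c_7 = 3217;  c_8 = 12006;  c_9 = 44807;  c_{10} = 167222.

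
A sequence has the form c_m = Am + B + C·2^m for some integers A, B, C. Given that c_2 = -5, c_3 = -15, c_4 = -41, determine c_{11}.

Plug in m = 2, 3, 4: 2A + B + 4C = -5; 3A + B + 8C = -15; 4A + B + 16C = -41.
Subtracting the first from the second: A + 4C = -10.
Subtracting the second from the third: A + 8C = -26.
Solving: C = -4, A = 6, then B = -1.
So c_m = 6·m + (-1) + (-4)·2^m; at m=11 this is -8127.

-8127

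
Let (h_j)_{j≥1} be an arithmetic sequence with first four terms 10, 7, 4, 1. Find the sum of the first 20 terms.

-370

Common difference d = -3.
h_j = 10 + (j - 1)·(-3).
h_{20} = -47; S = 20·(10 + (-47))/2 = -370.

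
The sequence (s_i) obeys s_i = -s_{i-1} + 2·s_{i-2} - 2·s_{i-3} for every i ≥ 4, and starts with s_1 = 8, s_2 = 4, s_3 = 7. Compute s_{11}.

3649

Step forward from the initial values:
s_4 = -15, s_5 = 21, s_6 = -65, s_7 = 137, s_8 = -309, s_9 = 713, s_{10} = -1605, s_{11} = 3649.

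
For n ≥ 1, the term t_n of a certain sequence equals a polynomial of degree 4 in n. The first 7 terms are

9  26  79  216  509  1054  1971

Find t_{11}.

1st diffs: 17, 53, 137, 293, 545, 917.
2nd diffs: 36, 84, 156, 252, 372.
3rd diffs: 48, 72, 96, 120.
4th diffs: 24, 24, 24 (constant).
So t_n = n^4 - 2n^3 + 5n^2 + n + 4.
Evaluating at n = 11 gives t_{11} = 12599.

12599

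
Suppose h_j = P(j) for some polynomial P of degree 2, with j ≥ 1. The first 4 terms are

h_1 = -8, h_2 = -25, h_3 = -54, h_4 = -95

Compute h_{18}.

-1929

1st diffs: -17, -29, -41.
2nd diffs: -12, -12 (constant).
So h_j = -6j^2 + j - 3.
Evaluating at j = 18 gives h_{18} = -1929.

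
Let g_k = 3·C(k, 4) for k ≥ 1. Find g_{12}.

C(12, 4) = 495, so g_{12} = 1485.

1485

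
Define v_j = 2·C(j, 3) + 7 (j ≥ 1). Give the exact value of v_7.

C(7, 3) = 35, so v_7 = 77.

77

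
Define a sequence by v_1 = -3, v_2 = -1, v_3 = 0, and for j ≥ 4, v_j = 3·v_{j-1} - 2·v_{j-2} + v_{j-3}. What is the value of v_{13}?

-3594

v_4 = -1  v_5 = -4  v_6 = -10  v_7 = -23  v_8 = -53  v_9 = -123  v_{10} = -286  v_{11} = -665  v_{12} = -1546  v_{13} = -3594.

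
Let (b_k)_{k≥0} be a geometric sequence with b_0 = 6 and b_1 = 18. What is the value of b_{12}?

Common ratio r = 3.
b_k = 6·3^(k-0).
b_{12} = 6·3^12 = 3188646.

3188646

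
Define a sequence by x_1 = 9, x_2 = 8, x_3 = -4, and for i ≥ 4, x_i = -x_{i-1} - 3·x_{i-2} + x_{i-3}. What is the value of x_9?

165

x_4 = -11; x_5 = 31; x_6 = -2; x_7 = -102; x_8 = 139; x_9 = 165.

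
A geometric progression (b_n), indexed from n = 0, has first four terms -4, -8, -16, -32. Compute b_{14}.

-65536

Common ratio r = 2.
b_n = (-4)·2^(n-0).
b_{14} = (-4)·2^14 = -65536.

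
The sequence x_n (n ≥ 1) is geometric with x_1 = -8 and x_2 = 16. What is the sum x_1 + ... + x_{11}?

Common ratio r = -2.
x_n = (-8)·(-2)^(n-1).
S = (-8)·((-2)^11 - 1)/(-2 - 1) = (-8)·(-2048 - 1)/(-3) = -5464.

-5464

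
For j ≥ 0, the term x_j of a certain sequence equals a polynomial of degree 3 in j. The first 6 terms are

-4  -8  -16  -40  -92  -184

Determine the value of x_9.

1st diffs: -4, -8, -24, -52, -92.
2nd diffs: -4, -16, -28, -40.
3rd diffs: -12, -12, -12 (constant).
Newton forward-difference form: x_j = -4 + (-4)·C(j,1) + (-4)·C(j,2) + (-12)·C(j,3).
At j = 9: j = 9, so x_9 = -4 - 36 - 144 - 1008 = -1192.

-1192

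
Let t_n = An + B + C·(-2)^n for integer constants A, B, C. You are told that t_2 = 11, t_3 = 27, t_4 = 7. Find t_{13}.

Plug in n = 2, 3, 4: 2A + B + 4C = 11; 3A + B - 8C = 27; 4A + B + 16C = 7.
Subtracting the first from the second: A - 12C = 16.
Subtracting the second from the third: A + 24C = -20.
Solving: C = -1, A = 4, then B = 7.
Hence t_{13} = 4·13 + 7 + (-1)·(-8192) = 8251.

8251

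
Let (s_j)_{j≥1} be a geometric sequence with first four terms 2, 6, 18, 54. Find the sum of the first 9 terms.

19682

Common ratio r = 3.
s_j = 2·3^(j-1).
S = 2·(3^9 - 1)/(3 - 1) = 2·(19683 - 1)/(2) = 19682.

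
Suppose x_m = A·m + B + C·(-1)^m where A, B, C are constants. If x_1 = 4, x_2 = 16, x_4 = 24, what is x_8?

40

Write the equations: A + B - C = 4; 2A + B + C = 16; 4A + B + C = 24.
Subtracting the first from the second: A + 2C = 12.
Subtracting the second from the third: 2A = 8.
Solving: C = 4, A = 4, then B = 4.
Hence x_8 = 4·8 + 4 + 4·1 = 40.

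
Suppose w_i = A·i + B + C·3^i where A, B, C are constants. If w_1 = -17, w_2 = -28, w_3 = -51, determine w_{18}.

Write the equations: A + B + 3C = -17; 2A + B + 9C = -28; 3A + B + 27C = -51.
Subtracting the first from the second: A + 6C = -11.
Subtracting the second from the third: A + 18C = -23.
Solving: C = -1, A = -5, then B = -9.
Therefore w_{18} = -90 + (-9) + (-1)·387420489 = -387420588.

-387420588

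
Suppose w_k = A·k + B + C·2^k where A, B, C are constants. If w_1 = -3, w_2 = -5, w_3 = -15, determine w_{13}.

Write the equations: A + B + 2C = -3; 2A + B + 4C = -5; 3A + B + 8C = -15.
Subtracting the first from the second: A + 2C = -2.
Subtracting the second from the third: A + 4C = -10.
Solving: C = -4, A = 6, then B = -1.
Therefore w_{13} = 78 + (-1) + (-4)·8192 = -32691.

-32691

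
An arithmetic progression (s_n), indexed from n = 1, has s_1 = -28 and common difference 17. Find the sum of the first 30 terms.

6555

s_n = -28 + (n - 1)·17.
s_{30} = 465; S = 30·(-28 + 465)/2 = 6555.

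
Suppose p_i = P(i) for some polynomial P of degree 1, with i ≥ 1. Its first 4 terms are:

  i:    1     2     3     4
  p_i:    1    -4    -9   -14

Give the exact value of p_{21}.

1st diffs: -5, -5, -5 (constant).
So p_i = -5i + 6.
Evaluating at i = 21 gives p_{21} = -99.

-99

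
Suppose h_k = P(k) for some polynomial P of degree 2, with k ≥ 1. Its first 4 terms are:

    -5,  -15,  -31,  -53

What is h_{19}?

-1103

1st diffs: -10, -16, -22.
2nd diffs: -6, -6 (constant).
Newton forward-difference form: h_k = -5 + (-10)·C(k-1,1) + (-6)·C(k-1,2).
At k = 19: k-1 = 18, so h_{19} = -5 - 180 - 918 = -1103.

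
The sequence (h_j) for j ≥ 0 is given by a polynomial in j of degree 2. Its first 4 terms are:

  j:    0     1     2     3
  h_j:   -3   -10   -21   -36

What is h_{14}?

1st diffs: -7, -11, -15.
2nd diffs: -4, -4 (constant).
Newton forward-difference form: h_j = -3 + (-7)·C(j,1) + (-4)·C(j,2).
At j = 14: j = 14, so h_{14} = -3 - 98 - 364 = -465.

-465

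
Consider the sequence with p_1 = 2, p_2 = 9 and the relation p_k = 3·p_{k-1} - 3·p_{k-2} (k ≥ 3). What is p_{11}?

Applying the relation repeatedly:
p_3 = 21  p_4 = 36  p_5 = 45  p_6 = 27  p_7 = -54  p_8 = -243  p_9 = -567  p_{10} = -972  p_{11} = -1215.

-1215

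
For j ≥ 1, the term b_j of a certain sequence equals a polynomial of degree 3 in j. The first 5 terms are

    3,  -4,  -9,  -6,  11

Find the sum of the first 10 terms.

1215

1st diffs: -7, -5, 3, 17.
2nd diffs: 2, 8, 14.
3rd diffs: 6, 6 (constant).
Newton forward-difference form: b_j = 3 + (-7)·C(j-1,1) + 2·C(j-1,2) + 6·C(j-1,3).
Continuing: …, 48, 111, 206, 339, …, b_{10} = 516.
Summing j = 1..10 (10 terms) gives 1215.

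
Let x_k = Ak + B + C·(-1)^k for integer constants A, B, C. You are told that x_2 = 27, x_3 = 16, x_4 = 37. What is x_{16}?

Write the equations: 2A + B + C = 27; 3A + B - C = 16; 4A + B + C = 37.
Subtracting the first from the second: A - 2C = -11.
Subtracting the second from the third: A + 2C = 21.
Solving: C = 8, A = 5, then B = 9.
Hence x_{16} = 5·16 + 9 + 8·1 = 97.

97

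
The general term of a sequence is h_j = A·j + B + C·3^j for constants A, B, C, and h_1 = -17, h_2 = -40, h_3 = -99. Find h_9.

-59097

Plug in j = 1, 2, 3: A + B + 3C = -17; 2A + B + 9C = -40; 3A + B + 27C = -99.
Subtracting the first from the second: A + 6C = -23.
Subtracting the second from the third: A + 18C = -59.
Solving: C = -3, A = -5, then B = -3.
Hence h_9 = -5·9 + (-3) + (-3)·19683 = -59097.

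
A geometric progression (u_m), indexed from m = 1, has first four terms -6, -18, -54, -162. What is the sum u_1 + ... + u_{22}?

-94143178824

Common ratio r = 3.
u_m = (-6)·3^(m-1).
S = (-6)·(3^22 - 1)/(3 - 1) = (-6)·(31381059609 - 1)/(2) = -94143178824.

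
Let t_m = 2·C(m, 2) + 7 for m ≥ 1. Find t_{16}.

C(16, 2) = 120, so t_{16} = 247.

247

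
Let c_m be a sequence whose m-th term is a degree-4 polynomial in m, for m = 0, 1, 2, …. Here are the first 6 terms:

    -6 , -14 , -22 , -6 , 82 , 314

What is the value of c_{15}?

43554

1st diffs: -8, -8, 16, 88, 232.
2nd diffs: 0, 24, 72, 144.
3rd diffs: 24, 48, 72.
4th diffs: 24, 24 (constant).
Newton forward-difference form: c_m = -6 + (-8)·C(m,1) + 24·C(m,3) + 24·C(m,4).
At m = 15: m = 15, so c_{15} = -6 - 120 + 10920 + 32760 = 43554.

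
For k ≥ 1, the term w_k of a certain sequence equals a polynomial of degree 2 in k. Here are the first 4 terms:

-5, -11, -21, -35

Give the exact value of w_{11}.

1st diffs: -6, -10, -14.
2nd diffs: -4, -4 (constant).
Newton forward-difference form: w_k = -5 + (-6)·C(k-1,1) + (-4)·C(k-1,2).
At k = 11: k-1 = 10, so w_{11} = -5 - 60 - 180 = -245.

-245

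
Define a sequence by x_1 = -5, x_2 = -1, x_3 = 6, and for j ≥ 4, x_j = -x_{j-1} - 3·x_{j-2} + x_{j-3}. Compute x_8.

Iterate the recurrence:
x_4 = -8; x_5 = -11; x_6 = 41; x_7 = -16; x_8 = -118.

-118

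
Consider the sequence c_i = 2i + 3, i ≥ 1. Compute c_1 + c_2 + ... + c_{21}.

Over i = 1..21: Σi = 231.
Total = (2)·231 + (3)·21 = 525.

525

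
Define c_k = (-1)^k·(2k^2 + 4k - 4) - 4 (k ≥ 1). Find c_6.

(-1)^6 = 1; 2k^2 + 4k - 4 at k=6 is 92; so c_6 = 88.

88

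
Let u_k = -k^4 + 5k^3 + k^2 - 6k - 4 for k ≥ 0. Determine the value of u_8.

-1524

u_8 = -1·8^4 + 5·8^3 + 1·8^2 - 6·8 - 4 = -1524.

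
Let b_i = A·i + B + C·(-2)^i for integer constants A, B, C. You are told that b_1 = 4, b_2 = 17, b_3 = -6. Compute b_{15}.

-65514

The three given values yield: A + B - 2C = 4; 2A + B + 4C = 17; 3A + B - 8C = -6.
Subtracting the first from the second: A + 6C = 13.
Subtracting the second from the third: A - 12C = -23.
Solving: C = 2, A = 1, then B = 7.
Hence b_{15} = 1·15 + 7 + 2·(-32768) = -65514.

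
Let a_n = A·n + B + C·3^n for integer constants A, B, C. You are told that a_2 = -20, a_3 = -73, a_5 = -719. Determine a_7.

-6549

The three given values yield: 2A + B + 9C = -20; 3A + B + 27C = -73; 5A + B + 243C = -719.
Subtracting the first from the second: A + 18C = -53.
Subtracting the second from the third: 2A + 216C = -646.
Solving: C = -3, A = 1, then B = 5.
So a_n = 1·n + 5 + (-3)·3^n; at n=7 this is -6549.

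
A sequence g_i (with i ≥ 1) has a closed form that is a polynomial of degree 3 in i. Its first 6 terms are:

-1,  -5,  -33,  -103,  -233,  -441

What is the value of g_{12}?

-4335

1st diffs: -4, -28, -70, -130, -208.
2nd diffs: -24, -42, -60, -78.
3rd diffs: -18, -18, -18 (constant).
So g_i = -3i^3 + 6i^2 - i - 3.
Evaluating at i = 12 gives g_{12} = -4335.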